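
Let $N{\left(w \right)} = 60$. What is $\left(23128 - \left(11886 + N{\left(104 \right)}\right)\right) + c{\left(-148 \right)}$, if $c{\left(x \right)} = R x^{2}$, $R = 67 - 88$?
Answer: $-448802$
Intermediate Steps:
$R = -21$
$c{\left(x \right)} = - 21 x^{2}$
$\left(23128 - \left(11886 + N{\left(104 \right)}\right)\right) + c{\left(-148 \right)} = \left(23128 - 11946\right) - 21 \left(-148\right)^{2} = \left(23128 - 11946\right) - 459984 = 11182 - 459984 = -448802$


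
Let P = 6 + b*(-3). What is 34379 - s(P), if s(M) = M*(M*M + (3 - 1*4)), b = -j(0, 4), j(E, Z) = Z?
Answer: 28565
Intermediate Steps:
b = -4 (b = -1*4 = -4)
P = 18 (P = 6 - 4*(-3) = 6 + 12 = 18)
s(M) = M*(-1 + M²) (s(M) = M*(M² + (3 - 4)) = M*(M² - 1) = M*(-1 + M²))
34379 - s(P) = 34379 - (18³ - 1*18) = 34379 - (5832 - 18) = 34379 - 1*5814 = 34379 - 5814 = 28565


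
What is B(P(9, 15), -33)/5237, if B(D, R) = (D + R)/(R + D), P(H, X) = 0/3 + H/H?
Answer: 1/5237 ≈ 0.00019095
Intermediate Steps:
P(H, X) = 1 (P(H, X) = 0*(⅓) + 1 = 0 + 1 = 1)
B(D, R) = 1 (B(D, R) = (D + R)/(D + R) = 1)
B(P(9, 15), -33)/5237 = 1/5237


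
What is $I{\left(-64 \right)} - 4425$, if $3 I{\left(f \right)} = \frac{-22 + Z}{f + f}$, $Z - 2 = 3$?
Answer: $- \frac{1699183}{384} \approx -4425.0$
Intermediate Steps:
$Z = 5$ ($Z = 2 + 3 = 5$)
$I{\left(f \right)} = - \frac{17}{6 f}$ ($I{\left(f \right)} = \frac{\left(-22 + 5\right) \frac{1}{f + f}}{3} = \frac{\left(-17\right) \frac{1}{2 f}}{3} = \frac{\left(- \frac{17}{2}\right) \frac{1}{f}}{3} = - \frac{17}{6 f}$)
$I{\left(-64 \right)} - 4425 = - \frac{17}{6 \left(-64\right)} - 4425 = \left(- \frac{17}{6}\right) \left(- \frac{1}{64}\right) - 4425 = \frac{17}{384} - 4425 = - \frac{1699183}{384}$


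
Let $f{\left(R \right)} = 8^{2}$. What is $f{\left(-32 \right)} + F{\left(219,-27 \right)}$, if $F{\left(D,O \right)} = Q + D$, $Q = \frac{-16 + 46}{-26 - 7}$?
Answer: $\frac{3103}{11} \approx 282.09$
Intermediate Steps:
$f{\left(R \right)} = 64$
$Q = - \frac{10}{11}$ ($Q = \frac{30}{-33} = 30 \left(- \frac{1}{33}\right) = - \frac{10}{11} \approx -0.90909$)
$F{\left(D,O \right)} = - \frac{10}{11} + D$
$f{\left(-32 \right)} + F{\left(219,-27 \right)} = 64 + \left(- \frac{10}{11} + 219\right) = 64 + \frac{2399}{11} = \frac{3103}{11}$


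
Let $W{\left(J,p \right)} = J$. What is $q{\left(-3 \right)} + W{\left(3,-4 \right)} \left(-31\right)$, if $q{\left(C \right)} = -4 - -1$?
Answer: $-96$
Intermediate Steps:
$q{\left(C \right)} = -3$ ($q{\left(C \right)} = -4 + 1 = -3$)
$q{\left(-3 \right)} + W{\left(3,-4 \right)} \left(-31\right) = -3 + 3 \left(-31\right) = -3 - 93 = -96$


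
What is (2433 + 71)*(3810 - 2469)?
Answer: 3357864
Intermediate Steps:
(2433 + 71)*(3810 - 2469) = 2504*1341 = 3357864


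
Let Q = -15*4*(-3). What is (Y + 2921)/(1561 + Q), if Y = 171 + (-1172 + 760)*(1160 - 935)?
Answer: -89608/1741 ≈ -51.469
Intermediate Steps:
Y = -92529 (Y = 171 - 412*225 = 171 - 92700 = -92529)
Q = 180 (Q = -60*(-3) = 180)
(Y + 2921)/(1561 + Q) = (-92529 + 2921)/(1561 + 180) = -89608/1741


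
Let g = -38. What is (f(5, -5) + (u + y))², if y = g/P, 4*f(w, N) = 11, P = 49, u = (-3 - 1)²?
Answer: 12411529/38416 ≈ 323.08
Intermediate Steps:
u = 16 (u = (-4)² = 16)
f(w, N) = 11/4 (f(w, N) = (¼)*11 = 11/4)
y = -38/49 ≈ -0.77551
(f(5, -5) + (u + y))² = (11/4 + (16 - 38/49))² = (11/4 + 746/49)² = (3523/196)² = 12411529/38416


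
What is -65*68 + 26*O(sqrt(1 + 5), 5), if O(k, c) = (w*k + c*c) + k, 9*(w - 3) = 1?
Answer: -3770 + 962*sqrt(6)/9 ≈ -3508.2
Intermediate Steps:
w = 28/9 (w = 3 + (1/9)*1 = 3 + 1/9 = 28/9 ≈ 3.1111)
O(k, c) = c**2 + 37*k/9 (O(k, c) = (28*k/9 + c*c) + k = (28*k/9 + c**2) + k = (c**2 + 28*k/9) + k = c**2 + 37*k/9)
-65*68 + 26*O(sqrt(1 + 5), 5) = -65*68 + 26*(5**2 + 37*sqrt(1 + 5)/9) = -4420 + 26*(25 + 37*sqrt(6)/9) = -4420 + (650 + 962*sqrt(6)/9) = -3770 + 962*sqrt(6)/9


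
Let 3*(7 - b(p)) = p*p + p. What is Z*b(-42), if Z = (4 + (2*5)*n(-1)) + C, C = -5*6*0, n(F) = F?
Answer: 3402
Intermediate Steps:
C = 0 (C = -30*0 = 0)
b(p) = 7 - p/3 - p²/3 (b(p) = 7 - (p*p + p)/3 = 7 - (p² + p)/3 = 7 - (p + p²)/3 = 7 + (-p/3 - p²/3) = 7 - p/3 - p²/3)
Z = -6 (Z = (4 + (2*5)*(-1)) + 0 = (4 + 10*(-1)) + 0 = (4 - 10) + 0 = -6 + 0 = -6)
Z*b(-42) = -6*(7 - ⅓*(-42) - ⅓*(-42)²) = -6*(7 + 14 - ⅓*1764) = -6*(7 + 14 - 588) = -6*(-567) = 3402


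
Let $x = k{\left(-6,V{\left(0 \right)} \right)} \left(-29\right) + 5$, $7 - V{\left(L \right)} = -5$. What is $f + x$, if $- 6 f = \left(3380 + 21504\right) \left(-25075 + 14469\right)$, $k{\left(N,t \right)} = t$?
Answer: $\frac{131958823}{3} \approx 4.3986 \cdot 10^{7}$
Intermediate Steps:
$V{\left(L \right)} = 12$ ($V{\left(L \right)} = 7 - -5 = 7 + 5 = 12$)
$f = \frac{131959852}{3}$ ($f = - \frac{\left(3380 + 21504\right) \left(-25075 + 14469\right)}{6} = - \frac{24884 \left(-10606\right)}{6} = \left(- \frac{1}{6}\right) \left(-263919704\right) = \frac{131959852}{3} \approx 4.3987 \cdot 10^{7}$)
$x = -343$ ($x = 12 \left(-29\right) + 5 = -348 + 5 = -343$)
$f + x = \frac{131959852}{3} - 343 = \frac{131958823}{3}$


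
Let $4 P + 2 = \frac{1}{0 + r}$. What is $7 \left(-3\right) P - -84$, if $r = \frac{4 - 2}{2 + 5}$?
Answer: $\frac{609}{8} \approx 76.125$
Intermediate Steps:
$r = \frac{2}{7} \approx 0.28571$
$P = \frac{3}{8}$ ($P = - \frac{1}{2} + \frac{1}{4 \left(0 + \frac{2}{7}\right)} = - \frac{1}{2} + \frac{1}{4 \cdot \frac{2}{7}} = - \frac{1}{2} + \frac{1}{4} \cdot \frac{7}{2} = - \frac{1}{2} + \frac{7}{8} = \frac{3}{8} \approx 0.375$)
$7 \left(-3\right) P - -84 = 7 \left(-3\right) \frac{3}{8} - -84 = \left(-21\right) \frac{3}{8} + 84 = - \frac{63}{8} + 84 = \frac{609}{8}$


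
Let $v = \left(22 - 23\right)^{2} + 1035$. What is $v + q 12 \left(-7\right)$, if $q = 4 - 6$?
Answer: $1204$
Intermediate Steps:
$q = -2$ ($q = 4 - 6 = -2$)
$v = 1036$ ($v = \left(-1\right)^{2} + 1035 = 1 + 1035 = 1036$)
$v + q 12 \left(-7\right) = 1036 + \left(-2\right) 12 \left(-7\right) = 1036 - -168 = 1036 + 168 = 1204$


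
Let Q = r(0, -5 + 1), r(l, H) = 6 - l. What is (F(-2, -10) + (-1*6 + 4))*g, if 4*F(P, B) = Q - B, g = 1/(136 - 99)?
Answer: 2/37 ≈ 0.054054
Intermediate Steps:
Q = 6 (Q = 6 - 1*0 = 6 + 0 = 6)
g = 1/37 ≈ 0.027027
F(P, B) = 3/2 - B/4 (F(P, B) = (6 - B)/4 = 3/2 - B/4)
(F(-2, -10) + (-1*6 + 4))*g = ((3/2 - ¼*(-10)) + (-1*6 + 4))*(1/37) = ((3/2 + 5/2) + (-6 + 4))*(1/37) = (4 - 2)*(1/37) = 2*(1/37) = 2/37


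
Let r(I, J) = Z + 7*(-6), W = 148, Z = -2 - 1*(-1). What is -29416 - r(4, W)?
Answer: -29373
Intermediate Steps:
Z = -1 (Z = -2 + 1 = -1)
r(I, J) = -43 (r(I, J) = -1 + 7*(-6) = -1 - 42 = -43)
-29416 - r(4, W) = -29416 - 1*(-43) = -29416 + 43 = -29373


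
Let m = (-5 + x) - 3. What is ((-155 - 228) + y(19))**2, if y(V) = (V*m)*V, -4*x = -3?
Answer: 144024001/16 ≈ 9.0015e+6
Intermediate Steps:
x = 3/4 (x = -1/4*(-3) = 3/4 ≈ 0.75000)
m = -29/4 (m = (-5 + 3/4) - 3 = -17/4 - 3 = -29/4 ≈ -7.2500)
y(V) = -29*V**2/4 (y(V) = (V*(-29/4))*V = (-29*V/4)*V = -29*V**2/4)
((-155 - 228) + y(19))**2 = ((-155 - 228) - 29/4*19**2)**2 = (-383 - 29/4*361)**2 = (-383 - 10469/4)**2 = (-12001/4)**2 = 144024001/16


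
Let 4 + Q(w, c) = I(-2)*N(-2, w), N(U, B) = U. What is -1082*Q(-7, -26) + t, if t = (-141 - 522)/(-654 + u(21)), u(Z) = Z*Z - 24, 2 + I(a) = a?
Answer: -341691/79 ≈ -4325.2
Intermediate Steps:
I(a) = -2 + a
u(Z) = -24 + Z² (u(Z) = Z² - 24 = -24 + Z²)
Q(w, c) = 4 (Q(w, c) = -4 + (-2 - 2)*(-2) = -4 - 4*(-2) = -4 + 8 = 4)
t = 221/79 (t = (-141 - 522)/(-654 + (-24 + 21²)) = -663/(-654 + (-24 + 441)) = -663/(-654 + 417) = -663/(-237) = -663*(-1/237) = 221/79 ≈ 2.7975)
-1082*Q(-7, -26) + t = -1082*4 + 221/79 = -4328 + 221/79 = -341691/79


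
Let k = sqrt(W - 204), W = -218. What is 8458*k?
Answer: 8458*I*sqrt(422) ≈ 1.7375e+5*I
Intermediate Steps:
k = I*sqrt(422) (k = sqrt(-218 - 204) = sqrt(-422) = I*sqrt(422) ≈ 20.543*I)
8458*k = 8458*(I*sqrt(422)) = 8458*I*sqrt(422)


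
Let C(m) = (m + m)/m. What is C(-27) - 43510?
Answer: -43508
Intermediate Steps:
C(m) = 2 (C(m) = (2*m)/m = 2)
C(-27) - 43510 = 2 - 43510 = -43508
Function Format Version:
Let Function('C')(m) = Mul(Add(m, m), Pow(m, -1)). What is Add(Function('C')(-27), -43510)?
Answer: -43508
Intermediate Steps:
Function('C')(m) = 2 (Function('C')(m) = Mul(Mul(2, m), Pow(m, -1)) = 2)
Add(Function('C')(-27), -43510) = Add(2, -43510) = -43508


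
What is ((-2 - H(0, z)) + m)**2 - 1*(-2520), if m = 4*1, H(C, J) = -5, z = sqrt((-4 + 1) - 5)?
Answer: 2569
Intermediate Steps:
z = 2*I*sqrt(2) (z = sqrt(-3 - 5) = sqrt(-8) = 2*I*sqrt(2) ≈ 2.8284*I)
m = 4
((-2 - H(0, z)) + m)**2 - 1*(-2520) = ((-2 - 1*(-5)) + 4)**2 - 1*(-2520) = ((-2 + 5) + 4)**2 + 2520 = (3 + 4)**2 + 2520 = 7**2 + 2520 = 49 + 2520 = 2569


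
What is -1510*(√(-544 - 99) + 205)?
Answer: -309550 - 1510*I*√643 ≈ -3.0955e+5 - 38290.0*I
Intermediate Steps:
-1510*(√(-544 - 99) + 205) = -1510*(√(-643) + 205) = -1510*(I*√643 + 205) = -1510*(205 + I*√643) = -309550 - 1510*I*√643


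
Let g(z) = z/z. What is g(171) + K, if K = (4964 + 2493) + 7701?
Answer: 15159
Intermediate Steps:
g(z) = 1
K = 15158 (K = 7457 + 7701 = 15158)
g(171) + K = 1 + 15158 = 15159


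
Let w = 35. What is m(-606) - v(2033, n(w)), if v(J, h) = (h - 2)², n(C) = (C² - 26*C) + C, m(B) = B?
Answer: -121710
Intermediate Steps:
n(C) = C² - 25*C
v(J, h) = (-2 + h)²
m(-606) - v(2033, n(w)) = -606 - (-2 + 35*(-25 + 35))² = -606 - (-2 + 35*10)² = -606 - (-2 + 350)² = -606 - 1*348² = -606 - 1*121104 = -606 - 121104 = -121710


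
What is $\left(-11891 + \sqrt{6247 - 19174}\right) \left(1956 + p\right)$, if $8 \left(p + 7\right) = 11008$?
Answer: $-39537575 + 3325 i \sqrt{12927} \approx -3.9538 \cdot 10^{7} + 3.7804 \cdot 10^{5} i$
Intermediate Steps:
$p = 1369$ ($p = -7 + \frac{1}{8} \cdot 11008 = -7 + 1376 = 1369$)
$\left(-11891 + \sqrt{6247 - 19174}\right) \left(1956 + p\right) = \left(-11891 + \sqrt{6247 - 19174}\right) \left(1956 + 1369\right) = \left(-11891 + \sqrt{-12927}\right) 3325 = \left(-11891 + i \sqrt{12927}\right) 3325 = -39537575 + 3325 i \sqrt{12927}$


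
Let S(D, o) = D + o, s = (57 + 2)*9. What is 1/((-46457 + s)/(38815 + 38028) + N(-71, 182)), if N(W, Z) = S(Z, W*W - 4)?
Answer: 76843/400997691 ≈ 0.00019163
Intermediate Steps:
s = 531 (s = 59*9 = 531)
N(W, Z) = -4 + Z + W² (N(W, Z) = Z + (W*W - 4) = Z + (W² - 4) = Z + (-4 + W²) = -4 + Z + W²)
1/((-46457 + s)/(38815 + 38028) + N(-71, 182)) = 1/((-46457 + 531)/(38815 + 38028) + (-4 + 182 + (-71)²)) = 1/(-45926/76843 + (-4 + 182 + 5041)) = 1/(-45926*1/76843 + 5219) = 1/(-45926/76843 + 5219) = 1/(400997691/76843) = 76843/400997691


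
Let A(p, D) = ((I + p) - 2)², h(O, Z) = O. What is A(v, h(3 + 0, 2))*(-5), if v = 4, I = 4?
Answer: -180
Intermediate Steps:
A(p, D) = (2 + p)² (A(p, D) = ((4 + p) - 2)² = (2 + p)²)
A(v, h(3 + 0, 2))*(-5) = (2 + 4)²*(-5) = 6²*(-5) = 36*(-5) = -180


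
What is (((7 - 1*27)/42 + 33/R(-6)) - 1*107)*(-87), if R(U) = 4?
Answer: 241715/28 ≈ 8632.7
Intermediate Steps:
(((7 - 1*27)/42 + 33/R(-6)) - 1*107)*(-87) = (((7 - 1*27)/42 + 33/4) - 1*107)*(-87) = (((7 - 27)*(1/42) + 33*(¼)) - 107)*(-87) = ((-20*1/42 + 33/4) - 107)*(-87) = ((-10/21 + 33/4) - 107)*(-87) = (653/84 - 107)*(-87) = -8335/84*(-87) = 241715/28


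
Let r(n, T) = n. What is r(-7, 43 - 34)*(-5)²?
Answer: -175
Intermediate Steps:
r(-7, 43 - 34)*(-5)² = -7*(-5)² = -7*25 = -175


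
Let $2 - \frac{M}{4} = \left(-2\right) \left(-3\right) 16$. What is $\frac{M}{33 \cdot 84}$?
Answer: $- \frac{94}{693} \approx -0.13564$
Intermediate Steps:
$M = -376$ ($M = 8 - 4 \left(-2\right) \left(-3\right) 16 = 8 - 4 \cdot 6 \cdot 16 = 8 - 384 = -376$)
$\frac{M}{33 \cdot 84} = - \frac{376}{33 \cdot 84} = - \frac{376}{2772} = \left(-376\right) \frac{1}{2772} = - \frac{94}{693}$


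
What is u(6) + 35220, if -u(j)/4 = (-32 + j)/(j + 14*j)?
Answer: 1584952/45 ≈ 35221.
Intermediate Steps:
u(j) = -4*(-32 + j)/(15*j) (u(j) = -4*(-32 + j)/(j + 14*j) = -4*(-32 + j)/(15*j))
u(6) + 35220 = (4/15)*(32 - 1*6)/6 + 35220 = (4/15)*(⅙)*(32 - 6) + 35220 = (4/15)*(⅙)*26 + 35220 = 52/45 + 35220 = 1584952/45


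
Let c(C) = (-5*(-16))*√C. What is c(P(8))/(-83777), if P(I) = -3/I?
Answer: -20*I*√6/83777 ≈ -0.00058476*I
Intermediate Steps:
c(C) = 80*√C
c(P(8))/(-83777) = (80*√(-3/8))/(-83777) = (80*√(-3*⅛))*(-1/83777) = (80*√(-3/8))*(-1/83777) = (80*(I*√6/4))*(-1/83777) = (20*I*√6)*(-1/83777) = -20*I*√6/83777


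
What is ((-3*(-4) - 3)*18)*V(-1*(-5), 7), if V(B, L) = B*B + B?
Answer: 4860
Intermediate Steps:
V(B, L) = B + B**2 (V(B, L) = B**2 + B = B + B**2)
((-3*(-4) - 3)*18)*V(-1*(-5), 7) = ((-3*(-4) - 3)*18)*((-1*(-5))*(1 - 1*(-5))) = ((12 - 3)*18)*(5*(1 + 5)) = (9*18)*(5*6) = 162*30 = 4860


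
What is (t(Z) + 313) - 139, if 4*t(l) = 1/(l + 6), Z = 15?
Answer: 14617/84 ≈ 174.01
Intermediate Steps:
t(l) = 1/(4*(6 + l)) (t(l) = 1/(4*(l + 6)) = 1/(4*(6 + l)))
(t(Z) + 313) - 139 = (1/(4*(6 + 15)) + 313) - 139 = ((¼)/21 + 313) - 139 = ((¼)*(1/21) + 313) - 139 = (1/84 + 313) - 139 = 26293/84 - 139 = 14617/84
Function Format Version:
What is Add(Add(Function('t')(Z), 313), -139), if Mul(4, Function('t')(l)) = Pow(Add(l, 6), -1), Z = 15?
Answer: Rational(14617, 84) ≈ 174.01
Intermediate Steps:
Function('t')(l) = Mul(Rational(1, 4), Pow(Add(6, l), -1)) (Function('t')(l) = Mul(Rational(1, 4), Pow(Add(l, 6), -1)) = Mul(Rational(1, 4), Pow(Add(6, l), -1)))
Add(Add(Function('t')(Z), 313), -139) = Add(Add(Mul(Rational(1, 4), Pow(Add(6, 15), -1)), 313), -139) = Add(Add(Mul(Rational(1, 4), Pow(21, -1)), 313), -139) = Add(Add(Mul(Rational(1, 4), Rational(1, 21)), 313), -139) = Add(Add(Rational(1, 84), 313), -139) = Add(Rational(26293, 84), -139) = Rational(14617, 84)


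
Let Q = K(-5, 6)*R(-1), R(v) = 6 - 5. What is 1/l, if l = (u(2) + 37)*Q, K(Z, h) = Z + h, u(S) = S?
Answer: 1/39 ≈ 0.025641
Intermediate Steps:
R(v) = 1
Q = 1 (Q = (-5 + 6)*1 = 1*1 = 1)
l = 39 (l = (2 + 37)*1 = 39*1 = 39)
1/l = 1/39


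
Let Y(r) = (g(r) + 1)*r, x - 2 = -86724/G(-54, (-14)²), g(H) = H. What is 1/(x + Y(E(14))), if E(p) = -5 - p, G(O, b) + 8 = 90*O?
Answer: 1217/440329 ≈ 0.0027638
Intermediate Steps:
G(O, b) = -8 + 90*O
x = 24115/1217 (x = 2 - 86724/(-8 + 90*(-54)) = 2 - 86724/(-8 - 4860) = 2 - 86724/(-4868) = 2 - 86724*(-1/4868) = 2 + 21681/1217 = 24115/1217 ≈ 19.815)
Y(r) = r*(1 + r) (Y(r) = (r + 1)*r = (1 + r)*r = r*(1 + r))
1/(x + Y(E(14))) = 1/(24115/1217 + (-5 - 1*14)*(1 + (-5 - 1*14))) = 1/(24115/1217 + (-5 - 14)*(1 + (-5 - 14))) = 1/(24115/1217 - 19*(1 - 19)) = 1/(24115/1217 - 19*(-18)) = 1/(24115/1217 + 342) = 1/(440329/1217) = 1217/440329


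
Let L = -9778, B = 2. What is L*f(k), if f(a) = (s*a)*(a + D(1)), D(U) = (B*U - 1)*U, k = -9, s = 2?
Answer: -1408032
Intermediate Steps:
D(U) = U*(-1 + 2*U) (D(U) = (2*U - 1)*U = (-1 + 2*U)*U = U*(-1 + 2*U))
f(a) = 2*a*(1 + a) (f(a) = (2*a)*(a + 1*(-1 + 2*1)) = (2*a)*(a + 1*(-1 + 2)) = (2*a)*(a + 1*1) = (2*a)*(a + 1) = (2*a)*(1 + a) = 2*a*(1 + a))
L*f(k) = -19556*(-9)*(1 - 9) = -19556*(-9)*(-8) = -9778*144 = -1408032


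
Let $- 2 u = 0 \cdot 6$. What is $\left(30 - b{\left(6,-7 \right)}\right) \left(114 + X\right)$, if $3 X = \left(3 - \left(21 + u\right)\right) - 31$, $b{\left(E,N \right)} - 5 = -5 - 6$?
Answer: $3516$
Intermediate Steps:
$u = 0$ ($u = - \frac{0 \cdot 6}{2} = \left(- \frac{1}{2}\right) 0 = 0$)
$b{\left(E,N \right)} = -6$ ($b{\left(E,N \right)} = 5 - 11 = -6$)
$X = - \frac{49}{3}$ ($X = \frac{\left(3 - 21\right) - 31}{3} = \frac{-18 - 31}{3} = \frac{1}{3} \left(-49\right) = - \frac{49}{3} \approx -16.333$)
$\left(30 - b{\left(6,-7 \right)}\right) \left(114 + X\right) = \left(30 - -6\right) \left(114 - \frac{49}{3}\right) = \left(30 + 6\right) \frac{293}{3} = 36 \cdot \frac{293}{3} = 3516$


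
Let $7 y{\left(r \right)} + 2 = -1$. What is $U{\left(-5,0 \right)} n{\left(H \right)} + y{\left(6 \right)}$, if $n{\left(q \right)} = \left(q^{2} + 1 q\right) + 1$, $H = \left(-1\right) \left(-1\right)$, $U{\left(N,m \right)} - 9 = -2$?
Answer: $\frac{144}{7} \approx 20.571$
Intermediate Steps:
$U{\left(N,m \right)} = 7$ ($U{\left(N,m \right)} = 9 - 2 = 7$)
$y{\left(r \right)} = - \frac{3}{7}$ ($y{\left(r \right)} = - \frac{2}{7} + \frac{1}{7} \left(-1\right) = - \frac{2}{7} - \frac{1}{7} = - \frac{3}{7}$)
$H = 1$
$n{\left(q \right)} = 1 + q + q^{2}$ ($n{\left(q \right)} = \left(q^{2} + q\right) + 1 = \left(q + q^{2}\right) + 1 = 1 + q + q^{2}$)
$U{\left(-5,0 \right)} n{\left(H \right)} + y{\left(6 \right)} = 7 \left(1 + 1 + 1^{2}\right) - \frac{3}{7} = 7 \left(1 + 1 + 1\right) - \frac{3}{7} = 7 \cdot 3 - \frac{3}{7} = 21 - \frac{3}{7} = \frac{144}{7}$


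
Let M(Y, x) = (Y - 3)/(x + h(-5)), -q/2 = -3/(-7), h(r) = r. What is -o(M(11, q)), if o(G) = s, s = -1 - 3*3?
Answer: 10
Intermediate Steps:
q = -6/7 (q = -(-6)/(-7) = -(-6)*(-1)/7 = -2*3/7 = -6/7 ≈ -0.85714)
M(Y, x) = (-3 + Y)/(-5 + x) (M(Y, x) = (Y - 3)/(x - 5) = (-3 + Y)/(-5 + x))
s = -10 (s = -1 - 9 = -10)
o(G) = -10
-o(M(11, q)) = -1*(-10) = 10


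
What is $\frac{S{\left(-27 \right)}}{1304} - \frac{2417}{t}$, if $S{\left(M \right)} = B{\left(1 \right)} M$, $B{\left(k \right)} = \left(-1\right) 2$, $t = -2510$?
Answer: $\frac{821827}{818260} \approx 1.0044$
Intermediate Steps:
$B{\left(k \right)} = -2$
$S{\left(M \right)} = - 2 M$
$\frac{S{\left(-27 \right)}}{1304} - \frac{2417}{t} = \frac{\left(-2\right) \left(-27\right)}{1304} - \frac{2417}{-2510} = 54 \cdot \frac{1}{1304} - - \frac{2417}{2510} = \frac{27}{652} + \frac{2417}{2510} = \frac{821827}{818260}$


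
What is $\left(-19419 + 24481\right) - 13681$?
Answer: $-8619$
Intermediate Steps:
$\left(-19419 + 24481\right) - 13681 = 5062 - 13681 = -8619$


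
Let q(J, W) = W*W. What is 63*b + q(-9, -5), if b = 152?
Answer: 9601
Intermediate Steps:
q(J, W) = W²
63*b + q(-9, -5) = 63*152 + (-5)² = 9576 + 25 = 9601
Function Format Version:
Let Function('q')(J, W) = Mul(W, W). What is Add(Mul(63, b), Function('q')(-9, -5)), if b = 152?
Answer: 9601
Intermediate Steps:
Function('q')(J, W) = Pow(W, 2)
Add(Mul(63, b), Function('q')(-9, -5)) = Add(Mul(63, 152), Pow(-5, 2)) = Add(9576, 25) = 9601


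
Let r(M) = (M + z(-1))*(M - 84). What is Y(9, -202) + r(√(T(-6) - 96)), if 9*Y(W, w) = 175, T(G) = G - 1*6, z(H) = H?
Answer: -41/9 - 510*I*√3 ≈ -4.5556 - 883.35*I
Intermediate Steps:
T(G) = -6 + G (T(G) = G - 6 = -6 + G)
Y(W, w) = 175/9 (Y(W, w) = (⅑)*175 = 175/9)
r(M) = (-1 + M)*(-84 + M) (r(M) = (M - 1)*(M - 84) = (-1 + M)*(-84 + M))
Y(9, -202) + r(√(T(-6) - 96)) = 175/9 + (84 + (√((-6 - 6) - 96))² - 85*√((-6 - 6) - 96)) = 175/9 + (84 + (√(-12 - 96))² - 85*√(-12 - 96)) = 175/9 + (84 + (√(-108))² - 510*I*√3) = 175/9 + (84 + (6*I*√3)² - 510*I*√3) = 175/9 + (84 - 108 - 510*I*√3) = 175/9 + (-24 - 510*I*√3) = -41/9 - 510*I*√3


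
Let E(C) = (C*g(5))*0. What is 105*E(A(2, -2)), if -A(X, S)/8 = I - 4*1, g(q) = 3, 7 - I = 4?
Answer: 0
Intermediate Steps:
I = 3 (I = 7 - 1*4 = 7 - 4 = 3)
A(X, S) = 8 (A(X, S) = -8*(3 - 4*1) = -8*(3 - 4) = -8*(-1) = 8)
E(C) = 0 (E(C) = (C*3)*0 = (3*C)*0 = 0)
105*E(A(2, -2)) = 105*0 = 0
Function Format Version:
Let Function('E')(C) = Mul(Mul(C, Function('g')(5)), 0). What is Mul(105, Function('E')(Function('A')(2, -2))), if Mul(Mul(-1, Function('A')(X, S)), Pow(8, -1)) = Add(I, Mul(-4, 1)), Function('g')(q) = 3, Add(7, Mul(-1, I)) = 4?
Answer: 0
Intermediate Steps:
I = 3 (I = Add(7, Mul(-1, 4)) = Add(7, -4) = 3)
Function('A')(X, S) = 8 (Function('A')(X, S) = Mul(-8, Add(3, Mul(-4, 1))) = Mul(-8, Add(3, -4)) = Mul(-8, -1) = 8)
Function('E')(C) = 0 (Function('E')(C) = Mul(Mul(C, 3), 0) = Mul(Mul(3, C), 0) = 0)
Mul(105, Function('E')(Function('A')(2, -2))) = Mul(105, 0) = 0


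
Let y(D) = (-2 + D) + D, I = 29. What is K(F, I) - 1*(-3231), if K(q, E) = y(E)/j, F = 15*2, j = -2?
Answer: 3203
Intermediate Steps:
y(D) = -2 + 2*D
F = 30
K(q, E) = 1 - E (K(q, E) = (-2 + 2*E)/(-2) = (-2 + 2*E)*(-½) = 1 - E)
K(F, I) - 1*(-3231) = (1 - 1*29) - 1*(-3231) = (1 - 29) + 3231 = -28 + 3231 = 3203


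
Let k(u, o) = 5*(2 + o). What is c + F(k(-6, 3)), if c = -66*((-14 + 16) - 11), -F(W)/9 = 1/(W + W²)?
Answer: 386091/650 ≈ 593.99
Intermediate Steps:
k(u, o) = 10 + 5*o
F(W) = -9/(W + W²)
c = 594 (c = -66*(2 - 11) = -66*(-9) = 594)
c + F(k(-6, 3)) = 594 - 9/((10 + 5*3)*(1 + (10 + 5*3))) = 594 - 9/((10 + 15)*(1 + (10 + 15))) = 594 - 9/(25*(1 + 25)) = 594 - 9*1/25/26 = 594 - 9*1/25*1/26 = 594 - 9/650 = 386091/650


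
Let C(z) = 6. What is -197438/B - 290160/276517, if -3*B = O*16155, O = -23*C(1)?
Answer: -135110782123/102744039105 ≈ -1.3150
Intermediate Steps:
O = -138 (O = -23*6 = -138)
B = 743130 (B = -(-46)*16155 = -1/3*(-2229390) = 743130)
-197438/B - 290160/276517 = -197438/743130 - 290160/276517 = -197438*1/743130 - 290160*1/276517 = -98719/371565 - 290160/276517 = -135110782123/102744039105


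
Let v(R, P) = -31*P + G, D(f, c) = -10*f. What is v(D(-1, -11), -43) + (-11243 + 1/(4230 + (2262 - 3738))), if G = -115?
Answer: -27608849/2754 ≈ -10025.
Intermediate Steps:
v(R, P) = -115 - 31*P (v(R, P) = -31*P - 115 = -115 - 31*P)
v(D(-1, -11), -43) + (-11243 + 1/(4230 + (2262 - 3738))) = (-115 - 31*(-43)) + (-11243 + 1/(4230 + (2262 - 3738))) = (-115 + 1333) + (-11243 + 1/(4230 - 1476)) = 1218 + (-11243 + 1/2754) = 1218 - 30963221/2754 = -27608849/2754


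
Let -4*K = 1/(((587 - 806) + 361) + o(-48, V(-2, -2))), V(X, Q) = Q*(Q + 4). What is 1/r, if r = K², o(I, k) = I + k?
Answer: 129600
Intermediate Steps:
V(X, Q) = Q*(4 + Q)
K = -1/360 (K = -1/(4*(((587 - 806) + 361) + (-48 - 2*(4 - 2)))) = -1/(4*((-219 + 361) + (-48 - 2*2))) = -1/(4*(142 + (-48 - 4))) = -1/(4*(142 - 52)) = -¼/90 = -¼*1/90 = -1/360 ≈ -0.0027778)
r = 1/129600 (r = (-1/360)² = 1/129600 ≈ 7.7161e-6)
1/r = 1/(1/129600) = 129600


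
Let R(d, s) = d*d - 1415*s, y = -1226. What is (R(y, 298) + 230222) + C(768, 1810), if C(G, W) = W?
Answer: 1313438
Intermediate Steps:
R(d, s) = d² - 1415*s
(R(y, 298) + 230222) + C(768, 1810) = (((-1226)² - 1415*298) + 230222) + 1810 = ((1503076 - 421670) + 230222) + 1810 = (1081406 + 230222) + 1810 = 1311628 + 1810 = 1313438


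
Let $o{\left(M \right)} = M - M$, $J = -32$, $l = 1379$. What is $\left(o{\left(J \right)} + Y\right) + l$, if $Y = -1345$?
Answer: $34$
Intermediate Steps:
$o{\left(M \right)} = 0$
$\left(o{\left(J \right)} + Y\right) + l = \left(0 - 1345\right) + 1379 = -1345 + 1379 = 34$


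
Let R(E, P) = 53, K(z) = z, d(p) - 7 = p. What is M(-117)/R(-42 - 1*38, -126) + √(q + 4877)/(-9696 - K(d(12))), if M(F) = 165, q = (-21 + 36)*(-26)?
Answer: 165/53 - √4487/9715 ≈ 3.1063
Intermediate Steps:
d(p) = 7 + p
q = -390 (q = 15*(-26) = -390)
M(-117)/R(-42 - 1*38, -126) + √(q + 4877)/(-9696 - K(d(12))) = 165/53 + √(-390 + 4877)/(-9696 - (7 + 12)) = 165*(1/53) + √4487/(-9696 - 1*19) = 165/53 + √4487/(-9696 - 19) = 165/53 + √4487/(-9715) = 165/53 + √4487*(-1/9715) = 165/53 - √4487/9715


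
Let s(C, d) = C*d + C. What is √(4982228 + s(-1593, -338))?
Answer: √5519069 ≈ 2349.3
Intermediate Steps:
s(C, d) = C + C*d
√(4982228 + s(-1593, -338)) = √(4982228 - 1593*(1 - 338)) = √(4982228 - 1593*(-337)) = √(4982228 + 536841) = √5519069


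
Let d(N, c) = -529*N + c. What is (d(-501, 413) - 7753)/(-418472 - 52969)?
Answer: -257689/471441 ≈ -0.54660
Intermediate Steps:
d(N, c) = c - 529*N
(d(-501, 413) - 7753)/(-418472 - 52969) = ((413 - 529*(-501)) - 7753)/(-418472 - 52969) = ((413 + 265029) - 7753)/(-471441) = (265442 - 7753)*(-1/471441) = 257689*(-1/471441) = -257689/471441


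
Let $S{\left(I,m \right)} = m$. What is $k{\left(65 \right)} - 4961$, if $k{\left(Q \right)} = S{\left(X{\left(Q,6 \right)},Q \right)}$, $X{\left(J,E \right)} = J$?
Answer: $-4896$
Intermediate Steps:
$k{\left(Q \right)} = Q$
$k{\left(65 \right)} - 4961 = 65 - 4961 = -4896$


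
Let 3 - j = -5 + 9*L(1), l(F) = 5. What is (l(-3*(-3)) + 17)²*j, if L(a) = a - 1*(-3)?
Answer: -13552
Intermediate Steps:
L(a) = 3 + a (L(a) = a + 3 = 3 + a)
j = -28 (j = 3 - (-5 + 9*(3 + 1)) = 3 - (-5 + 9*4) = 3 - (-5 + 36) = 3 - 1*31 = 3 - 31 = -28)
(l(-3*(-3)) + 17)²*j = (5 + 17)²*(-28) = 22²*(-28) = 484*(-28) = -13552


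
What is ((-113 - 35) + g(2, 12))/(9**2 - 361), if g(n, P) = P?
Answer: 17/35 ≈ 0.48571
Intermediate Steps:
((-113 - 35) + g(2, 12))/(9**2 - 361) = ((-113 - 35) + 12)/(9**2 - 361) = (-148 + 12)/(81 - 361) = -136/(-280) = -136*(-1/280) = 17/35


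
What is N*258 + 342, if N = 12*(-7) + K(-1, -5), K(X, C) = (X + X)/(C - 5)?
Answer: -106392/5 ≈ -21278.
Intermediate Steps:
K(X, C) = 2*X/(-5 + C) (K(X, C) = (2*X)/(-5 + C) = 2*X/(-5 + C))
N = -419/5 (N = 12*(-7) + 2*(-1)/(-5 - 5) = -84 + 2*(-1)/(-10) = -84 + 2*(-1)*(-⅒) = -84 + ⅕ = -419/5 ≈ -83.800)
N*258 + 342 = -419/5*258 + 342 = -108102/5 + 342 = -106392/5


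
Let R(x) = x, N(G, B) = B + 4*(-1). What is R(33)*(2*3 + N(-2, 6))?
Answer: 264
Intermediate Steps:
N(G, B) = -4 + B (N(G, B) = B - 4 = -4 + B)
R(33)*(2*3 + N(-2, 6)) = 33*(2*3 + (-4 + 6)) = 33*(6 + 2) = 33*8 = 264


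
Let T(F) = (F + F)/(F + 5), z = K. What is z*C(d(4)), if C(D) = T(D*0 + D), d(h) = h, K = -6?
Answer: -16/3 ≈ -5.3333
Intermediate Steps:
z = -6
T(F) = 2*F/(5 + F) (T(F) = (2*F)/(5 + F) = 2*F/(5 + F))
C(D) = 2*D/(5 + D) (C(D) = 2*(D*0 + D)/(5 + (D*0 + D)) = 2*(0 + D)/(5 + (0 + D)) = 2*D/(5 + D))
z*C(d(4)) = -12*4/(5 + 4) = -12*4/9 = -6*8/9 = -16/3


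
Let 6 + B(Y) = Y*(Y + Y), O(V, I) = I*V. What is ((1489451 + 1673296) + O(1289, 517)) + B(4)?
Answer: 3829186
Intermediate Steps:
B(Y) = -6 + 2*Y² (B(Y) = -6 + Y*(Y + Y) = -6 + Y*(2*Y) = -6 + 2*Y²)
((1489451 + 1673296) + O(1289, 517)) + B(4) = ((1489451 + 1673296) + 517*1289) + (-6 + 2*4²) = (3162747 + 666413) + (-6 + 2*16) = 3829160 + (-6 + 32) = 3829160 + 26 = 3829186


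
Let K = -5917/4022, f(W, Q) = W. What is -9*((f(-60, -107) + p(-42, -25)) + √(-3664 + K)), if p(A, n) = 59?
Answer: 9 - 45*I*√2371777422/4022 ≈ 9.0 - 544.89*I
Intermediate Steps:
K = -5917/4022 (K = -5917*1/4022 = -5917/4022 ≈ -1.4712)
-9*((f(-60, -107) + p(-42, -25)) + √(-3664 + K)) = -9*((-60 + 59) + √(-3664 - 5917/4022)) = -9*(-1 + √(-14742525/4022)) = -9*(-1 + 5*I*√2371777422/4022) = 9 - 45*I*√2371777422/4022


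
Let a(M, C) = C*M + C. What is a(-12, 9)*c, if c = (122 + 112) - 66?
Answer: -16632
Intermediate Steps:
a(M, C) = C + C*M
c = 168 (c = 234 - 66 = 168)
a(-12, 9)*c = (9*(1 - 12))*168 = (9*(-11))*168 = -99*168 = -16632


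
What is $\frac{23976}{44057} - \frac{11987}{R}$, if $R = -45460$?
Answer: $\frac{1618060219}{2002831220} \approx 0.80789$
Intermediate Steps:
$\frac{23976}{44057} - \frac{11987}{R} = \frac{23976}{44057} - \frac{11987}{-45460} = 23976 \cdot \frac{1}{44057} - - \frac{11987}{45460} = \frac{23976}{44057} + \frac{11987}{45460} = \frac{1618060219}{2002831220}$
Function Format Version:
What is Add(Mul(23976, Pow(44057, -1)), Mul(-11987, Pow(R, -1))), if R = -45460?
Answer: Rational(1618060219, 2002831220) ≈ 0.80789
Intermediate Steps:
Add(Mul(23976, Pow(44057, -1)), Mul(-11987, Pow(R, -1))) = Add(Mul(23976, Pow(44057, -1)), Mul(-11987, Pow(-45460, -1))) = Add(Mul(23976, Rational(1, 44057)), Mul(-11987, Rational(-1, 45460))) = Add(Rational(23976, 44057), Rational(11987, 45460)) = Rational(1618060219, 2002831220)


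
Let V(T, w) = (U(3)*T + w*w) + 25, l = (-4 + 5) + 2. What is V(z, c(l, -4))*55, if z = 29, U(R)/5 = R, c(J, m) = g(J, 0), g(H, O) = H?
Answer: 25795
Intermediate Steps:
l = 3 (l = 1 + 2 = 3)
c(J, m) = J
U(R) = 5*R
V(T, w) = 25 + w² + 15*T (V(T, w) = ((5*3)*T + w*w) + 25 = (15*T + w²) + 25 = (w² + 15*T) + 25 = 25 + w² + 15*T)
V(z, c(l, -4))*55 = (25 + 3² + 15*29)*55 = (25 + 9 + 435)*55 = 469*55 = 25795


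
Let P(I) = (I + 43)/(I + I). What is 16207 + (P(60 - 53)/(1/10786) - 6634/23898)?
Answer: 653946676/11949 ≈ 54728.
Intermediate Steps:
P(I) = (43 + I)/(2*I) (P(I) = (43 + I)/((2*I)) = (43 + I)*(1/(2*I)) = (43 + I)/(2*I))
16207 + (P(60 - 53)/(1/10786) - 6634/23898) = 16207 + (((43 + (60 - 53))/(2*(60 - 53)))/(1/10786) - 6634/23898) = 16207 + (((1/2)*(43 + 7)/7)/(1/10786) - 6634*1/23898) = 16207 + (((1/2)*(1/7)*50)*10786 - 3317/11949) = 16207 + ((25/7)*10786 - 3317/11949) = 16207 + (269650/7 - 3317/11949) = 16207 + 460289233/11949 = 653946676/11949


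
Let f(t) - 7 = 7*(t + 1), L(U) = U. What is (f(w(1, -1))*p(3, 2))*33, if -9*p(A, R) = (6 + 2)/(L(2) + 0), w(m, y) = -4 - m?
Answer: 308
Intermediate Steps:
p(A, R) = -4/9 (p(A, R) = -(6 + 2)/(9*(2 + 0)) = -8/(9*2) = -⅑*4 = -4/9)
f(t) = 14 + 7*t (f(t) = 7 + 7*(t + 1) = 7 + 7*(1 + t) = 7 + (7 + 7*t) = 14 + 7*t)
(f(w(1, -1))*p(3, 2))*33 = ((14 + 7*(-4 - 1*1))*(-4/9))*33 = ((14 + 7*(-4 - 1))*(-4/9))*33 = ((14 + 7*(-5))*(-4/9))*33 = ((14 - 35)*(-4/9))*33 = -21*(-4/9)*33 = (28/3)*33 = 308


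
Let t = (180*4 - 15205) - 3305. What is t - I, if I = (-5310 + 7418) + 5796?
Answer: -25694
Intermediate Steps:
I = 7904 (I = 2108 + 5796 = 7904)
t = -17790 (t = (720 - 15205) - 3305 = -14485 - 3305 = -17790)
t - I = -17790 - 1*7904 = -17790 - 7904 = -25694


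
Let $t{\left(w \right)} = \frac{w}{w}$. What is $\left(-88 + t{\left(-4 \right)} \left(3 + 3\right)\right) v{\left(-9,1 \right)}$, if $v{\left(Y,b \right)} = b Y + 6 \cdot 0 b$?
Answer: $738$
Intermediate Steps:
$v{\left(Y,b \right)} = Y b$ ($v{\left(Y,b \right)} = Y b + 0 b = Y b + 0 = Y b$)
$t{\left(w \right)} = 1$
$\left(-88 + t{\left(-4 \right)} \left(3 + 3\right)\right) v{\left(-9,1 \right)} = \left(-88 + 1 \left(3 + 3\right)\right) \left(\left(-9\right) 1\right) = \left(-88 + 1 \cdot 6\right) \left(-9\right) = \left(-88 + 6\right) \left(-9\right) = \left(-82\right) \left(-9\right) = 738$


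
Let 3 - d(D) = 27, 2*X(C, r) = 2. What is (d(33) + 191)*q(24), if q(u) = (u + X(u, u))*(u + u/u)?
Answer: 104375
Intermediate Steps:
X(C, r) = 1 (X(C, r) = (½)*2 = 1)
d(D) = -24 (d(D) = 3 - 1*27 = 3 - 27 = -24)
q(u) = (1 + u)² (q(u) = (u + 1)*(u + u/u) = (1 + u)*(u + 1) = (1 + u)*(1 + u) = (1 + u)²)
(d(33) + 191)*q(24) = (-24 + 191)*(1 + 24² + 2*24) = 167*(1 + 576 + 48) = 167*625 = 104375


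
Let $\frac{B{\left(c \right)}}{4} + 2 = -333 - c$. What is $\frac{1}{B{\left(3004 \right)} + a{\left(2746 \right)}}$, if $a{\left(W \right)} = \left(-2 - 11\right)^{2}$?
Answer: $- \frac{1}{13187} \approx -7.5832 \cdot 10^{-5}$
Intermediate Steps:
$a{\left(W \right)} = 169$ ($a{\left(W \right)} = \left(-13\right)^{2} = 169$)
$B{\left(c \right)} = -1340 - 4 c$ ($B{\left(c \right)} = -8 + 4 \left(-333 - c\right) = -8 - \left(1332 + 4 c\right) = -1340 - 4 c$)
$\frac{1}{B{\left(3004 \right)} + a{\left(2746 \right)}} = \frac{1}{\left(-1340 - 12016\right) + 169} = \frac{1}{-13356 + 169} = \frac{1}{-13187} = - \frac{1}{13187}$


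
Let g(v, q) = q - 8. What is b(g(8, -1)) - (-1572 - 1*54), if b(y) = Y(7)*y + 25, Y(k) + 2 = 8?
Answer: 1597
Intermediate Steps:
Y(k) = 6 (Y(k) = -2 + 8 = 6)
g(v, q) = -8 + q
b(y) = 25 + 6*y (b(y) = 6*y + 25 = 25 + 6*y)
b(g(8, -1)) - (-1572 - 1*54) = (25 + 6*(-8 - 1)) - (-1572 - 1*54) = (25 + 6*(-9)) - (-1572 - 54) = (25 - 54) - 1*(-1626) = -29 + 1626 = 1597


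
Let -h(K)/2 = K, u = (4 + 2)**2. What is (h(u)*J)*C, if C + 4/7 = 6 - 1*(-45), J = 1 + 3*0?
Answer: -25416/7 ≈ -3630.9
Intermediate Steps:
u = 36 (u = 6**2 = 36)
h(K) = -2*K
J = 1 (J = 1 + 0 = 1)
C = 353/7 (C = -4/7 + (6 - 1*(-45)) = -4/7 + (6 + 45) = -4/7 + 51 = 353/7 ≈ 50.429)
(h(u)*J)*C = (-2*36*1)*(353/7) = -72*1*(353/7) = -72*353/7 = -25416/7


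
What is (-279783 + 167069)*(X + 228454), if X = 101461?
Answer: -37186039310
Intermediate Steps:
(-279783 + 167069)*(X + 228454) = (-279783 + 167069)*(101461 + 228454) = -112714*329915 = -37186039310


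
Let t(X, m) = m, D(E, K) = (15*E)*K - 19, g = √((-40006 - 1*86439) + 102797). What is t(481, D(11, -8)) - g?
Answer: -1339 - 4*I*√1478 ≈ -1339.0 - 153.78*I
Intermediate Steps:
g = 4*I*√1478 (g = √((-40006 - 86439) + 102797) = √(-126445 + 102797) = √(-23648) = 4*I*√1478 ≈ 153.78*I)
D(E, K) = -19 + 15*E*K (D(E, K) = 15*E*K - 19 = -19 + 15*E*K)
t(481, D(11, -8)) - g = (-19 + 15*11*(-8)) - 4*I*√1478 = (-19 - 1320) - 4*I*√1478 = -1339 - 4*I*√1478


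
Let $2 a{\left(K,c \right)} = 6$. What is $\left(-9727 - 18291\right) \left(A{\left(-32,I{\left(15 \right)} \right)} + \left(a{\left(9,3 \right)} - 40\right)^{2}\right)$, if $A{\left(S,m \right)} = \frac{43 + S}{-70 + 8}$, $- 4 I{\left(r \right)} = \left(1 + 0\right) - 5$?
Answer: $- \frac{1188901803}{31} \approx -3.8352 \cdot 10^{7}$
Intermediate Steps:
$a{\left(K,c \right)} = 3$ ($a{\left(K,c \right)} = \frac{1}{2} \cdot 6 = 3$)
$I{\left(r \right)} = 1$ ($I{\left(r \right)} = - \frac{\left(1 + 0\right) - 5}{4} = - \frac{1 - 5}{4} = \left(- \frac{1}{4}\right) \left(-4\right) = 1$)
$A{\left(S,m \right)} = - \frac{43}{62} - \frac{S}{62}$ ($A{\left(S,m \right)} = \frac{43 + S}{-62} = \left(43 + S\right) \left(- \frac{1}{62}\right) = - \frac{43}{62} - \frac{S}{62}$)
$\left(-9727 - 18291\right) \left(A{\left(-32,I{\left(15 \right)} \right)} + \left(a{\left(9,3 \right)} - 40\right)^{2}\right) = \left(-9727 - 18291\right) \left(\left(- \frac{43}{62} - - \frac{16}{31}\right) + \left(3 - 40\right)^{2}\right) = - 28018 \left(\left(- \frac{43}{62} + \frac{16}{31}\right) + \left(-37\right)^{2}\right) = - 28018 \left(- \frac{11}{62} + 1369\right) = \left(-28018\right) \frac{84867}{62} = - \frac{1188901803}{31}$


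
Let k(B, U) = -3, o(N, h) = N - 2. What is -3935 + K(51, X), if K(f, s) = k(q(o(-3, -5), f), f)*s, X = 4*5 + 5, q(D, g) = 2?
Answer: -4010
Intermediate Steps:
o(N, h) = -2 + N
X = 25 (X = 20 + 5 = 25)
K(f, s) = -3*s
-3935 + K(51, X) = -3935 - 3*25 = -3935 - 75 = -4010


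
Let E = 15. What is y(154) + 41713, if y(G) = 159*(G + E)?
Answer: 68584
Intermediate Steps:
y(G) = 2385 + 159*G (y(G) = 159*(G + 15) = 159*(15 + G) = 2385 + 159*G)
y(154) + 41713 = (2385 + 159*154) + 41713 = (2385 + 24486) + 41713 = 26871 + 41713 = 68584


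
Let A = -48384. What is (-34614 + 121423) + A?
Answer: 38425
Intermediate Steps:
(-34614 + 121423) + A = (-34614 + 121423) - 48384 = 86809 - 48384 = 38425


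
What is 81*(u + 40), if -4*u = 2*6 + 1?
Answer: 11907/4 ≈ 2976.8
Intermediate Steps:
u = -13/4 (u = -(2*6 + 1)/4 = -(12 + 1)/4 = -¼*13 = -13/4 ≈ -3.2500)
81*(u + 40) = 81*(-13/4 + 40) = 81*(147/4) = 11907/4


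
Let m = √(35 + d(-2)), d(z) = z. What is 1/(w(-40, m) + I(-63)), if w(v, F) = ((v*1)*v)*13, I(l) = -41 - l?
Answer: 1/20822 ≈ 4.8026e-5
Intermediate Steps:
m = √33 (m = √(35 - 2) = √33 ≈ 5.7446)
w(v, F) = 13*v² (w(v, F) = (v*v)*13 = v²*13 = 13*v²)
1/(w(-40, m) + I(-63)) = 1/(13*(-40)² + (-41 - 1*(-63))) = 1/(13*1600 + (-41 + 63)) = 1/(20800 + 22) = 1/20822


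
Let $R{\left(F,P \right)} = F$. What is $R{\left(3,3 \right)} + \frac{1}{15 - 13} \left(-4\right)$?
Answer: $1$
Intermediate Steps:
$R{\left(3,3 \right)} + \frac{1}{15 - 13} \left(-4\right) = 3 + \frac{1}{15 - 13} \left(-4\right) = 3 + \frac{1}{2} \left(-4\right) = 3 - 2 = 1$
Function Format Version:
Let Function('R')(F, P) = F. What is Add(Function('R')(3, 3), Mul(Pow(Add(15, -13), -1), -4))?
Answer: 1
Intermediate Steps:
Add(Function('R')(3, 3), Mul(Pow(Add(15, -13), -1), -4)) = Add(3, Mul(Pow(Add(15, -13), -1), -4)) = Add(3, Mul(Pow(2, -1), -4)) = Add(3, Mul(Rational(1, 2), -4)) = Add(3, -2) = 1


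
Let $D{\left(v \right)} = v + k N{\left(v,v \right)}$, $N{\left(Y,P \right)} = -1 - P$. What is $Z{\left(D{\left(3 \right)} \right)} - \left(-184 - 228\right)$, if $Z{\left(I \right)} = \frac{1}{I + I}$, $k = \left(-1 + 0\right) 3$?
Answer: $\frac{12361}{30} \approx 412.03$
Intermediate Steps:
$k = -3$ ($k = \left(-1\right) 3 = -3$)
$D{\left(v \right)} = 3 + 4 v$ ($D{\left(v \right)} = v - 3 \left(-1 - v\right) = v + \left(3 + 3 v\right) = 3 + 4 v$)
$Z{\left(I \right)} = \frac{1}{2 I}$
$Z{\left(D{\left(3 \right)} \right)} - \left(-184 - 228\right) = \frac{1}{2 \left(3 + 4 \cdot 3\right)} - \left(-184 - 228\right) = \frac{1}{2 \left(3 + 12\right)} - -412 = \frac{1}{2 \cdot 15} + 412 = \frac{1}{2} \cdot \frac{1}{15} + 412 = \frac{1}{30} + 412 = \frac{12361}{30}$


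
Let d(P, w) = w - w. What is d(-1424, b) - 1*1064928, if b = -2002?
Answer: -1064928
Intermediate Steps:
d(P, w) = 0
d(-1424, b) - 1*1064928 = 0 - 1*1064928 = 0 - 1064928 = -1064928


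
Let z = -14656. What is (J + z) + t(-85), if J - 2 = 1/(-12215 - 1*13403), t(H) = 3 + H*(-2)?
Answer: -370974259/25618 ≈ -14481.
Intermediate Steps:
t(H) = 3 - 2*H
J = 51235/25618 (J = 2 + 1/(-12215 - 1*13403) = 2 + 1/(-12215 - 13403) = 2 + 1/(-25618) = 2 - 1/25618 = 51235/25618 ≈ 2.0000)
(J + z) + t(-85) = (51235/25618 - 14656) + (3 - 2*(-85)) = -375406173/25618 + (3 + 170) = -375406173/25618 + 173 = -370974259/25618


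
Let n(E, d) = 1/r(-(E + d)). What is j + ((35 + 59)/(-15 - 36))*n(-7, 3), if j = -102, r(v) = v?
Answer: -10451/102 ≈ -102.46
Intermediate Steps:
n(E, d) = 1/(-E - d) (n(E, d) = 1/(-(E + d)) = 1/(-E - d))
j + ((35 + 59)/(-15 - 36))*n(-7, 3) = -102 + ((35 + 59)/(-15 - 36))*(-1/(-7 + 3)) = -102 + (94/(-51))*(-1/(-4)) = -102 + (94*(-1/51))*(-1*(-¼)) = -102 - 94/51*¼ = -102 - 47/102 = -10451/102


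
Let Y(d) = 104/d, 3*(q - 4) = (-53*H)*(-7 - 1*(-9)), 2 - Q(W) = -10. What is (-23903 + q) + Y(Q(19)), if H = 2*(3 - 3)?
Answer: -71671/3 ≈ -23890.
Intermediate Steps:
Q(W) = 12 (Q(W) = 2 - 1*(-10) = 2 + 10 = 12)
H = 0 (H = 2*0 = 0)
q = 4 (q = 4 + ((-53*0)*(-7 - 1*(-9)))/3 = 4 + (0*(-7 + 9))/3 = 4 + (0*2)/3 = 4 + (⅓)*0 = 4 + 0 = 4)
(-23903 + q) + Y(Q(19)) = (-23903 + 4) + 104/12 = -23899 + 104*(1/12) = -23899 + 26/3 = -71671/3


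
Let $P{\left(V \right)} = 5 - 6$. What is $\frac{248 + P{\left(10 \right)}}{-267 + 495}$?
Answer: $\frac{13}{12} \approx 1.0833$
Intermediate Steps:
$P{\left(V \right)} = -1$
$\frac{248 + P{\left(10 \right)}}{-267 + 495} = \frac{248 - 1}{-267 + 495} = \frac{247}{228} = 247 \cdot \frac{1}{228} = \frac{13}{12}$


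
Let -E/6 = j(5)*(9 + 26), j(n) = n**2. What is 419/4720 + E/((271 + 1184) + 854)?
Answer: -23812529/10898480 ≈ -2.1849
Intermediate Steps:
E = -5250 (E = -6*5**2*(9 + 26) = -150*35 = -6*875 = -5250)
419/4720 + E/((271 + 1184) + 854) = 419/4720 - 5250/((271 + 1184) + 854) = 419*(1/4720) - 5250/(1455 + 854) = 419/4720 - 5250/2309 = -23812529/10898480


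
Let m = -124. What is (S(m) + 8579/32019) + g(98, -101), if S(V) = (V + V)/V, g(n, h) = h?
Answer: -3161302/32019 ≈ -98.732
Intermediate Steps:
S(V) = 2 (S(V) = (2*V)/V = 2)
(S(m) + 8579/32019) + g(98, -101) = (2 + 8579/32019) - 101 = 72617/32019 - 101 = -3161302/32019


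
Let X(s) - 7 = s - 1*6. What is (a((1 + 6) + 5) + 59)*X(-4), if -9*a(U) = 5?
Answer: -526/3 ≈ -175.33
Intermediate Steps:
a(U) = -5/9 (a(U) = -1/9*5 = -5/9)
X(s) = 1 + s (X(s) = 7 + (s - 1*6) = 7 + (s - 6) = 7 + (-6 + s) = 1 + s)
(a((1 + 6) + 5) + 59)*X(-4) = (-5/9 + 59)*(1 - 4) = (526/9)*(-3) = -526/3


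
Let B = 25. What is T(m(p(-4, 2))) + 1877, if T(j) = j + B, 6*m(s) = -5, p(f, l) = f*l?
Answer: 11407/6 ≈ 1901.2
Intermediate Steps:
m(s) = -⅚ (m(s) = (⅙)*(-5) = -⅚)
T(j) = 25 + j (T(j) = j + 25 = 25 + j)
T(m(p(-4, 2))) + 1877 = (25 - ⅚) + 1877 = 145/6 + 1877 = 11407/6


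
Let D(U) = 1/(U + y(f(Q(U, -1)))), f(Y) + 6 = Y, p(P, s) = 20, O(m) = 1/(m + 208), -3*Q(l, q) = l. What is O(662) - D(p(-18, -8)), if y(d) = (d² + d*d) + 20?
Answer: -79/48720 ≈ -0.0016215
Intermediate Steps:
Q(l, q) = -l/3
O(m) = 1/(208 + m)
f(Y) = -6 + Y
y(d) = 20 + 2*d² (y(d) = (d² + d²) + 20 = 2*d² + 20 = 20 + 2*d²)
D(U) = 1/(20 + U + 2*(-6 - U/3)²) (D(U) = 1/(U + (20 + 2*(-6 - U/3)²)) = 1/(20 + U + 2*(-6 - U/3)²))
O(662) - D(p(-18, -8)) = 1/(208 + 662) - 9/(828 + 2*20² + 81*20) = 1/870 - 9/(828 + 2*400 + 1620) = 1/870 - 9/(828 + 800 + 1620) = 1/870 - 9/3248 = -79/48720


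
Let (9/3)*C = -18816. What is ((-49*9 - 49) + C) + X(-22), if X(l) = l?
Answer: -6784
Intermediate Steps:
C = -6272 (C = (⅓)*(-18816) = -6272)
((-49*9 - 49) + C) + X(-22) = ((-49*9 - 49) - 6272) - 22 = ((-441 - 49) - 6272) - 22 = (-490 - 6272) - 22 = -6762 - 22 = -6784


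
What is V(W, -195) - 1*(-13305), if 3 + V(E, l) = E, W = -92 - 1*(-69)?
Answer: 13279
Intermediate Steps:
W = -23 (W = -92 + 69 = -23)
V(E, l) = -3 + E
V(W, -195) - 1*(-13305) = (-3 - 23) - 1*(-13305) = -26 + 13305 = 13279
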